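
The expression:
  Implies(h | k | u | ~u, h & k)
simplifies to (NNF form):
h & k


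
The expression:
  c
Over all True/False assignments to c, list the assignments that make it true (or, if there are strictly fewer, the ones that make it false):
is true only for:
  c=True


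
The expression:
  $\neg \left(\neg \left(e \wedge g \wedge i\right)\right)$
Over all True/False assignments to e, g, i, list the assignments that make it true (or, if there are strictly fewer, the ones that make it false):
is true only for:
  e=True, g=True, i=True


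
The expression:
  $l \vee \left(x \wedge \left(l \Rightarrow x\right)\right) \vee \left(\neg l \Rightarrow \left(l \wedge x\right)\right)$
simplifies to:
$l \vee x$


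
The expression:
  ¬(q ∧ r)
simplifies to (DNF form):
¬q ∨ ¬r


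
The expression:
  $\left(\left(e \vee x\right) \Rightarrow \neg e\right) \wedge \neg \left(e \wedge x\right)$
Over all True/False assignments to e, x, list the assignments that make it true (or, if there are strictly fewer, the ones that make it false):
is true only for:
  e=False, x=False;
  e=False, x=True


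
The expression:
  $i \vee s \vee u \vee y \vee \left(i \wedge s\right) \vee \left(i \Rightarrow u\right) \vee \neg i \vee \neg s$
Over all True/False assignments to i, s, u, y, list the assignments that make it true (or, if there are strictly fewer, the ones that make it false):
is always true.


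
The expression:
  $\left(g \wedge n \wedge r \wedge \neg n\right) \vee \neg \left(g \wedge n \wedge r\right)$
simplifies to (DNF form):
$\neg g \vee \neg n \vee \neg r$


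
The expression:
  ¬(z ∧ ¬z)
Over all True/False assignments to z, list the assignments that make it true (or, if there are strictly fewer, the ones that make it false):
is always true.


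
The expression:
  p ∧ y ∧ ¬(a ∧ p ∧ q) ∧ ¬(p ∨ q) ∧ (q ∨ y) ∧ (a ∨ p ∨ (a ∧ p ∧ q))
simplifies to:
False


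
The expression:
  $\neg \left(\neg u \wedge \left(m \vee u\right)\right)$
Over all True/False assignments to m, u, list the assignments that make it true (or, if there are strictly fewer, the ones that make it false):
is false only for:
  m=True, u=False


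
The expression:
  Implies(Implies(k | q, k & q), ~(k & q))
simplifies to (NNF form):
~k | ~q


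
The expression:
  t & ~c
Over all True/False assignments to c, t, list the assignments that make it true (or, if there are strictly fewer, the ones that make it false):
is true only for:
  c=False, t=True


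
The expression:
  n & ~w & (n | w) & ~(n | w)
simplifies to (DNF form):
False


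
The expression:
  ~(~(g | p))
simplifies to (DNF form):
g | p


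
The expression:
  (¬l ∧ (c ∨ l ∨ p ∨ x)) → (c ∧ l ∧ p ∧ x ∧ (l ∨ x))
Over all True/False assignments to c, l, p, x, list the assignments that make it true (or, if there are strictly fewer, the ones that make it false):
is false only for:
  c=False, l=False, p=False, x=True;
  c=False, l=False, p=True, x=False;
  c=False, l=False, p=True, x=True;
  c=True, l=False, p=False, x=False;
  c=True, l=False, p=False, x=True;
  c=True, l=False, p=True, x=False;
  c=True, l=False, p=True, x=True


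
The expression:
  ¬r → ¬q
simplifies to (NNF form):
r ∨ ¬q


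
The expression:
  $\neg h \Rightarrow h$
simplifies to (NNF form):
$h$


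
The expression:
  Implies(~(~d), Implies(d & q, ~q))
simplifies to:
~d | ~q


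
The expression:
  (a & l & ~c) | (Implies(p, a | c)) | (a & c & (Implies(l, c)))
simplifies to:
a | c | ~p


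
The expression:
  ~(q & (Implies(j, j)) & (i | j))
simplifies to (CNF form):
(~i | ~q) & (~j | ~q)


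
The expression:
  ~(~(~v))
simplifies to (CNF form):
~v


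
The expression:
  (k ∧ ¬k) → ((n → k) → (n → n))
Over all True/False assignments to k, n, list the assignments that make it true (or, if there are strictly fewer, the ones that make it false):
is always true.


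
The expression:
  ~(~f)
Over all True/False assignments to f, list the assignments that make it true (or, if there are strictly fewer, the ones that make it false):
is true only for:
  f=True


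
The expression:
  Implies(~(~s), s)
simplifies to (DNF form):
True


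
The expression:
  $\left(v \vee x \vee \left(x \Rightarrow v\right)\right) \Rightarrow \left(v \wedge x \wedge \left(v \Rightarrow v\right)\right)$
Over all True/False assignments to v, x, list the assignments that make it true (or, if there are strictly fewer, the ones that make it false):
is true only for:
  v=True, x=True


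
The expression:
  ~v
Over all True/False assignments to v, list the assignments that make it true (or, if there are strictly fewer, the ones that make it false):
is true only for:
  v=False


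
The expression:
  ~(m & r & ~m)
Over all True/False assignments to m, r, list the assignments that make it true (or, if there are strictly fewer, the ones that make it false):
is always true.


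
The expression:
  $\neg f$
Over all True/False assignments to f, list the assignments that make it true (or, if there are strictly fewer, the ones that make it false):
is true only for:
  f=False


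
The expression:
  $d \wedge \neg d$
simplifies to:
$\text{False}$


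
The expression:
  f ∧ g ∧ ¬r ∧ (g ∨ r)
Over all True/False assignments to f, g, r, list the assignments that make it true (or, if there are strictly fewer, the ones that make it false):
is true only for:
  f=True, g=True, r=False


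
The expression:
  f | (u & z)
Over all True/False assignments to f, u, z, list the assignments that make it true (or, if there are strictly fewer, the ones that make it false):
is false only for:
  f=False, u=False, z=False;
  f=False, u=False, z=True;
  f=False, u=True, z=False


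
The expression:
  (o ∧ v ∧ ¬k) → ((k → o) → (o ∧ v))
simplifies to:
True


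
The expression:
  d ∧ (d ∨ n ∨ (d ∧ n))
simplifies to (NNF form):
d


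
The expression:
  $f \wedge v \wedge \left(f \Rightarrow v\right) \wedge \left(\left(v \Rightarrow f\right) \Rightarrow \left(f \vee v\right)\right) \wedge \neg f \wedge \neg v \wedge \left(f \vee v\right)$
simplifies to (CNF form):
$\text{False}$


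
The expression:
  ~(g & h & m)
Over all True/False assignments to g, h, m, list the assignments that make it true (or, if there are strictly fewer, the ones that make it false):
is false only for:
  g=True, h=True, m=True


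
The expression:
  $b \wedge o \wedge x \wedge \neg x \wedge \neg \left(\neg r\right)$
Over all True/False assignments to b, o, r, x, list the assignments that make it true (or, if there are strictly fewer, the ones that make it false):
is never true.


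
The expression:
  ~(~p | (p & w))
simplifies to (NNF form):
p & ~w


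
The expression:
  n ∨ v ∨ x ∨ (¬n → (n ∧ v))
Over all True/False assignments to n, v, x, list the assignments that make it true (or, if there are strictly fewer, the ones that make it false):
is false only for:
  n=False, v=False, x=False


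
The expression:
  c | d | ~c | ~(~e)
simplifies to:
True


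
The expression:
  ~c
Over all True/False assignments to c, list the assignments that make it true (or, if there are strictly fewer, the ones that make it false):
is true only for:
  c=False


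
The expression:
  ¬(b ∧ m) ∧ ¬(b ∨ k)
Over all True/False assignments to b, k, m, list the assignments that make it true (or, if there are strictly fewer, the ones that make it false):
is true only for:
  b=False, k=False, m=False;
  b=False, k=False, m=True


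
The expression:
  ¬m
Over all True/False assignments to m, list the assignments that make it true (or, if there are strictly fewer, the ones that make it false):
is true only for:
  m=False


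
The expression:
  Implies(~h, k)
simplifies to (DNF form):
h | k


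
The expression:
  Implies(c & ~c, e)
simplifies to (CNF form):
True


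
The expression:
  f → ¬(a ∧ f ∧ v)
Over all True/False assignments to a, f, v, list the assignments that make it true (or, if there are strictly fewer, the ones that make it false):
is false only for:
  a=True, f=True, v=True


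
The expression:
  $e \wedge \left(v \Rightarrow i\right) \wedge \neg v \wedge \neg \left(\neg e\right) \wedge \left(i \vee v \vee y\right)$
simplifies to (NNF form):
$e \wedge \neg v \wedge \left(i \vee y\right)$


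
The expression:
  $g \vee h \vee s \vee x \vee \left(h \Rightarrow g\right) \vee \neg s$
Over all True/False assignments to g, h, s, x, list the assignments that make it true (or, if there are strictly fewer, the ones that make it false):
is always true.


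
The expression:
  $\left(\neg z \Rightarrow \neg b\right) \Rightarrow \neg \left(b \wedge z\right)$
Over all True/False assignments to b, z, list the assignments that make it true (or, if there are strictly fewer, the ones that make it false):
is false only for:
  b=True, z=True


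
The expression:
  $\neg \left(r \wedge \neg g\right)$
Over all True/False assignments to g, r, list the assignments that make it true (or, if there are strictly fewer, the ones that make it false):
is false only for:
  g=False, r=True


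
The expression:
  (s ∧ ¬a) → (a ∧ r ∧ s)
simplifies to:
a ∨ ¬s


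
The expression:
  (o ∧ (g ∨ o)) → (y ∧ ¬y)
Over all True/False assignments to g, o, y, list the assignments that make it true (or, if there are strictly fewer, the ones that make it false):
is true only for:
  g=False, o=False, y=False;
  g=False, o=False, y=True;
  g=True, o=False, y=False;
  g=True, o=False, y=True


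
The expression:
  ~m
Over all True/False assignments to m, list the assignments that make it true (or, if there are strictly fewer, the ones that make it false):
is true only for:
  m=False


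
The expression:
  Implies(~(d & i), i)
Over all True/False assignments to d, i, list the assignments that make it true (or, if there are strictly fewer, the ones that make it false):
is true only for:
  d=False, i=True;
  d=True, i=True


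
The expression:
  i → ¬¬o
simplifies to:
o ∨ ¬i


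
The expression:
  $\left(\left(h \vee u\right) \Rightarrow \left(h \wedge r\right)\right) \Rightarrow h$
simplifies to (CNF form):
$h \vee u$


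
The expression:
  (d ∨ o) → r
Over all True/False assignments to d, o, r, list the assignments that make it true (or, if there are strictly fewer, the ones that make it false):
is false only for:
  d=False, o=True, r=False;
  d=True, o=False, r=False;
  d=True, o=True, r=False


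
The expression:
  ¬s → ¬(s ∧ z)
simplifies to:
True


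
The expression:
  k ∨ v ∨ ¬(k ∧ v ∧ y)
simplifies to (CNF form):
True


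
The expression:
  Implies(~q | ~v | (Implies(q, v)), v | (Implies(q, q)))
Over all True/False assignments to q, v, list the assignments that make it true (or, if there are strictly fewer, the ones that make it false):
is always true.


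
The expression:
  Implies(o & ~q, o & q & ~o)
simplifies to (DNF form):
q | ~o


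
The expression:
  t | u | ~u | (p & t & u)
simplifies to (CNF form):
True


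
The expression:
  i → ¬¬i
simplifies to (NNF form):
True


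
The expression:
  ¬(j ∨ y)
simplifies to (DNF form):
¬j ∧ ¬y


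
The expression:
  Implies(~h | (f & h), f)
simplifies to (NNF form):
f | h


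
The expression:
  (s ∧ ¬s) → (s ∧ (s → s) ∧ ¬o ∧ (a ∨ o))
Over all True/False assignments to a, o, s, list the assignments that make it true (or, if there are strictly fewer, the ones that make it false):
is always true.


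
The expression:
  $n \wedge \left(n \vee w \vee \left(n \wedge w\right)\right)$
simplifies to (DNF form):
$n$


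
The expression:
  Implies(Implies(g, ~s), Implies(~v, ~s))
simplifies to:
g | v | ~s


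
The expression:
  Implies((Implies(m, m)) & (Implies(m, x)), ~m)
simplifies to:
~m | ~x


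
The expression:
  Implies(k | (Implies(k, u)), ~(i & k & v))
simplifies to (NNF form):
~i | ~k | ~v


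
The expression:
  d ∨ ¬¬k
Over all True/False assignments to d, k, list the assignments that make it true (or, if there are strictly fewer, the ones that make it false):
is false only for:
  d=False, k=False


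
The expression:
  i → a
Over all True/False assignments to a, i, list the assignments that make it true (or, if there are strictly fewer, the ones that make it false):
is false only for:
  a=False, i=True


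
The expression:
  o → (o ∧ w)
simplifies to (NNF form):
w ∨ ¬o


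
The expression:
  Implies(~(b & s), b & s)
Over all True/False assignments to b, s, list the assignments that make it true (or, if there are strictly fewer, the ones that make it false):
is true only for:
  b=True, s=True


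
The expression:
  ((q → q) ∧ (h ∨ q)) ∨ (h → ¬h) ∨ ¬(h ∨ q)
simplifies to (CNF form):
True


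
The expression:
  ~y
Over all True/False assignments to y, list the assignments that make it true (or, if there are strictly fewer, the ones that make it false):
is true only for:
  y=False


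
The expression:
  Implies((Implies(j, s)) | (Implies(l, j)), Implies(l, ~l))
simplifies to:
~l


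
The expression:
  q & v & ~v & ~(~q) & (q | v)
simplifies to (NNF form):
False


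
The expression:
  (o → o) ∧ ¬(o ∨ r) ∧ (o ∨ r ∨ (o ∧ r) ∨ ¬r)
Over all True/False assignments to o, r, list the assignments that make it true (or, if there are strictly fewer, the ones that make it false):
is true only for:
  o=False, r=False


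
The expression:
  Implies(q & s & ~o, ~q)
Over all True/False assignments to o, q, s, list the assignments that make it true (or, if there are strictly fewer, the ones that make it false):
is false only for:
  o=False, q=True, s=True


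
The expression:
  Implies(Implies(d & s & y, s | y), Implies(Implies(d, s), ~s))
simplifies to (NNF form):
~s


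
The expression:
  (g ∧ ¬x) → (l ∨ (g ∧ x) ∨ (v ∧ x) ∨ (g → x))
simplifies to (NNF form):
l ∨ x ∨ ¬g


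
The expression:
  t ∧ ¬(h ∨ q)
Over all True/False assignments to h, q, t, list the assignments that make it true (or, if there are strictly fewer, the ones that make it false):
is true only for:
  h=False, q=False, t=True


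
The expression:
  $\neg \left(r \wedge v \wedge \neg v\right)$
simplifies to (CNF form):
$\text{True}$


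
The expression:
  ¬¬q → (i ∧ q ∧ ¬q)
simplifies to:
¬q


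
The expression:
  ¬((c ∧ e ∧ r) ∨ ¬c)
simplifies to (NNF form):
c ∧ (¬e ∨ ¬r)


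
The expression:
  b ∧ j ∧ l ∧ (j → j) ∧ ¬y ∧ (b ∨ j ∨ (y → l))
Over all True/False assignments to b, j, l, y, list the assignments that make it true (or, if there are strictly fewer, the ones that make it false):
is true only for:
  b=True, j=True, l=True, y=False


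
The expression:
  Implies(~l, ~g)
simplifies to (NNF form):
l | ~g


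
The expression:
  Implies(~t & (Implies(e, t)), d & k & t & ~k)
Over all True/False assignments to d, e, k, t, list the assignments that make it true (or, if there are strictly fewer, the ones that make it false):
is false only for:
  d=False, e=False, k=False, t=False;
  d=False, e=False, k=True, t=False;
  d=True, e=False, k=False, t=False;
  d=True, e=False, k=True, t=False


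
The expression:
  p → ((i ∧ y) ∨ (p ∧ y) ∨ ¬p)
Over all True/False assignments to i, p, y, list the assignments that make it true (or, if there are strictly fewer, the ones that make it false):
is false only for:
  i=False, p=True, y=False;
  i=True, p=True, y=False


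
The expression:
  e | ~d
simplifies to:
e | ~d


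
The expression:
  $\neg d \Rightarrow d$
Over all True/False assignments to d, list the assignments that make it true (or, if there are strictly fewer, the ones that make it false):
is true only for:
  d=True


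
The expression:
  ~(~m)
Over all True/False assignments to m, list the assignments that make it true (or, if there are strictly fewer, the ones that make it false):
is true only for:
  m=True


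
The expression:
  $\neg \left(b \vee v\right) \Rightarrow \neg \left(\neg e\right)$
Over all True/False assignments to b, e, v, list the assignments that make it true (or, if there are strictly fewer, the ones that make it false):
is false only for:
  b=False, e=False, v=False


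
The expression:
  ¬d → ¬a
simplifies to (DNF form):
d ∨ ¬a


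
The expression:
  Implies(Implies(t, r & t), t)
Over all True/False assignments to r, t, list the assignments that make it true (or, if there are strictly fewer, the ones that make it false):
is true only for:
  r=False, t=True;
  r=True, t=True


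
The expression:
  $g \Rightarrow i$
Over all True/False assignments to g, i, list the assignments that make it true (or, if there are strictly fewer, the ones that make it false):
is false only for:
  g=True, i=False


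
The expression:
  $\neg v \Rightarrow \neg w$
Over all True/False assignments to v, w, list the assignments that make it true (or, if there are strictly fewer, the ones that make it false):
is false only for:
  v=False, w=True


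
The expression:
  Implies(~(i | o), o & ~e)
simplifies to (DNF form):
i | o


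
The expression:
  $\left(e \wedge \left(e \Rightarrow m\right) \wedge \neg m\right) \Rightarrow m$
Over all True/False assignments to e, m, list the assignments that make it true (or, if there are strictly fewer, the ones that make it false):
is always true.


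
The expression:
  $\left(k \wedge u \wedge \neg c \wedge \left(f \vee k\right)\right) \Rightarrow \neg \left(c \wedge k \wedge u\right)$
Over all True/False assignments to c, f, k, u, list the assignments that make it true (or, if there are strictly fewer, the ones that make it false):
is always true.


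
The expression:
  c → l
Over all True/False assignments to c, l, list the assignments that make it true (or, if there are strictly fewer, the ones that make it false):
is false only for:
  c=True, l=False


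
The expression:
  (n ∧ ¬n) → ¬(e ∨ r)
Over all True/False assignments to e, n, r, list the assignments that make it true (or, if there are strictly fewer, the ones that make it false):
is always true.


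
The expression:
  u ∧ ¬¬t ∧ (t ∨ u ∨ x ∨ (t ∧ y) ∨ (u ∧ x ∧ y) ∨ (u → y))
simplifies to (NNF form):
t ∧ u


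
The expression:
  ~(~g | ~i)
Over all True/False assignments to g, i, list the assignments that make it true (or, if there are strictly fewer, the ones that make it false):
is true only for:
  g=True, i=True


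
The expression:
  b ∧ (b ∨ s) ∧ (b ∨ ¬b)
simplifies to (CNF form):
b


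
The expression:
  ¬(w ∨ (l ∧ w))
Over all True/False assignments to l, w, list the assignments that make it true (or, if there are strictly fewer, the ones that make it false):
is true only for:
  l=False, w=False;
  l=True, w=False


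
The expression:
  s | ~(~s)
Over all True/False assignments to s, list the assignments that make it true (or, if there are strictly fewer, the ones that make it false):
is true only for:
  s=True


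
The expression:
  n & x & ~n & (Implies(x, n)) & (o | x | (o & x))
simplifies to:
False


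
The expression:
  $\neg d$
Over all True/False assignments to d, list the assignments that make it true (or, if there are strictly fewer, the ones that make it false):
is true only for:
  d=False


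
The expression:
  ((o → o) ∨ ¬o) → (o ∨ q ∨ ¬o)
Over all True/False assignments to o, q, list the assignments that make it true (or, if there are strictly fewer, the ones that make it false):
is always true.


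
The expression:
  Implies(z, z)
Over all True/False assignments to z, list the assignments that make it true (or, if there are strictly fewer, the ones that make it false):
is always true.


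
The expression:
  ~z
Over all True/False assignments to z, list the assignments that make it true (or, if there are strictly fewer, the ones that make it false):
is true only for:
  z=False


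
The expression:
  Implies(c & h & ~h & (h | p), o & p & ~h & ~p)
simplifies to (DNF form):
True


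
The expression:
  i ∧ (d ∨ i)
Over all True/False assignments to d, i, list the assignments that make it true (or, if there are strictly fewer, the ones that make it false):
is true only for:
  d=False, i=True;
  d=True, i=True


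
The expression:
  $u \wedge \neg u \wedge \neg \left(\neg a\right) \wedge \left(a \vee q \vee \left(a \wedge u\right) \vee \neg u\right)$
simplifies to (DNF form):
$\text{False}$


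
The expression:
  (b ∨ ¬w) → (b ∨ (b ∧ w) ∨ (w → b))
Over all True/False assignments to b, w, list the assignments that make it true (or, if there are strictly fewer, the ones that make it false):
is always true.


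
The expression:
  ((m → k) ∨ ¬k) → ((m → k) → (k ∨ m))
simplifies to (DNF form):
k ∨ m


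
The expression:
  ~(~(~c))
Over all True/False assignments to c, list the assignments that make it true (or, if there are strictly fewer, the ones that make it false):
is true only for:
  c=False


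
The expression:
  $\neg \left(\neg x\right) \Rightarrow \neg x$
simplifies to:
$\neg x$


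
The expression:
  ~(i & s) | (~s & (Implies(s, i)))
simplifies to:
~i | ~s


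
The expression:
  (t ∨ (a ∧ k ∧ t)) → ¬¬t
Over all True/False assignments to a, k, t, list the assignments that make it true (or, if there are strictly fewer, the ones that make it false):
is always true.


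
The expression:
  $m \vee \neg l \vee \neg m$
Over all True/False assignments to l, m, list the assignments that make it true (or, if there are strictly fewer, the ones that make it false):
is always true.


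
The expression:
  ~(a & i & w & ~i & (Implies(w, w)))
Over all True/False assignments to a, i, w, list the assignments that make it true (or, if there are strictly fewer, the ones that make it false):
is always true.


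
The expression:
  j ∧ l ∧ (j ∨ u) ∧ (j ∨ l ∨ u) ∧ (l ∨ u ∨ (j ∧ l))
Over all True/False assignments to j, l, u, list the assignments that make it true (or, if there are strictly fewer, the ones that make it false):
is true only for:
  j=True, l=True, u=False;
  j=True, l=True, u=True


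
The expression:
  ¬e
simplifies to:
¬e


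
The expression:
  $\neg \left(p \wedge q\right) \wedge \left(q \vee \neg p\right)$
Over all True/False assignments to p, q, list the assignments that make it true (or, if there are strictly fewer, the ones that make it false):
is true only for:
  p=False, q=False;
  p=False, q=True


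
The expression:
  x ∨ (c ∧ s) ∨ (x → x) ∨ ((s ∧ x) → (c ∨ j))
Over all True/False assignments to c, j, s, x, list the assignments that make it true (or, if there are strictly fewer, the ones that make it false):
is always true.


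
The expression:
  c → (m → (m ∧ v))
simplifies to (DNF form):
v ∨ ¬c ∨ ¬m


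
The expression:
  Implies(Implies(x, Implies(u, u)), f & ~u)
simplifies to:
f & ~u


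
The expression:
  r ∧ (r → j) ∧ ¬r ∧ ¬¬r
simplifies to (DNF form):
False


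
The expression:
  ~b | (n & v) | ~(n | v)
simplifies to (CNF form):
(n | ~b | ~v) & (v | ~b | ~n)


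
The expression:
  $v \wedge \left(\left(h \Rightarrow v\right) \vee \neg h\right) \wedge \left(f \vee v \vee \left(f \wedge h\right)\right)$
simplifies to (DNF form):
$v$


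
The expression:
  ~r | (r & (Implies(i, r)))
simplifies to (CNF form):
True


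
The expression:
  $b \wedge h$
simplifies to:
$b \wedge h$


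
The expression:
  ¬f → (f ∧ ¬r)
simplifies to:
f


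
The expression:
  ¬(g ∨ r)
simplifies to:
¬g ∧ ¬r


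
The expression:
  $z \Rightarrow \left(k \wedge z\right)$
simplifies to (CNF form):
$k \vee \neg z$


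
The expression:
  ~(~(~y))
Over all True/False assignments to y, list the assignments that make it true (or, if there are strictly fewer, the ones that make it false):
is true only for:
  y=False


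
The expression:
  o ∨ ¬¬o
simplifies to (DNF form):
o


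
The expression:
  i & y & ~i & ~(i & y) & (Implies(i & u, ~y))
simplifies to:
False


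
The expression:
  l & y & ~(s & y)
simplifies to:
l & y & ~s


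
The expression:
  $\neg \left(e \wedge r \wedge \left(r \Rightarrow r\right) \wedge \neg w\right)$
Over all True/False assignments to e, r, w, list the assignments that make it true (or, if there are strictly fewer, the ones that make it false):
is false only for:
  e=True, r=True, w=False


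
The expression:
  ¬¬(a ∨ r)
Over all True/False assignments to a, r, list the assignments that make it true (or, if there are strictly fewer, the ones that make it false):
is false only for:
  a=False, r=False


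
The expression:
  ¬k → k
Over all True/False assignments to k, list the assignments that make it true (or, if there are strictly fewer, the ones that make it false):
is true only for:
  k=True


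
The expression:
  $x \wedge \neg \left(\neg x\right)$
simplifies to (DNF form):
$x$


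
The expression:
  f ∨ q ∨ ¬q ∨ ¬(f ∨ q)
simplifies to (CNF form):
True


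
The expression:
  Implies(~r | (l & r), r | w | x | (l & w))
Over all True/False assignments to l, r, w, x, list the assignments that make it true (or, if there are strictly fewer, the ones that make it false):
is false only for:
  l=False, r=False, w=False, x=False;
  l=True, r=False, w=False, x=False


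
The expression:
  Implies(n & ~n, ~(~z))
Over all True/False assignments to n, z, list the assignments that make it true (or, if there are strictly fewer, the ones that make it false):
is always true.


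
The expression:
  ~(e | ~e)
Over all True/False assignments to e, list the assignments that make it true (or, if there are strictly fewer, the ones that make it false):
is never true.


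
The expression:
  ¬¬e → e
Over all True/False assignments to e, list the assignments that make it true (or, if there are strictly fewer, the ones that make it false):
is always true.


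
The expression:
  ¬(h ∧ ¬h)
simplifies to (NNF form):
True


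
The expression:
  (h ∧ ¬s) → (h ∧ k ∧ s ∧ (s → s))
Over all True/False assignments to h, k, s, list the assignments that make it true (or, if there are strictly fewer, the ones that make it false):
is false only for:
  h=True, k=False, s=False;
  h=True, k=True, s=False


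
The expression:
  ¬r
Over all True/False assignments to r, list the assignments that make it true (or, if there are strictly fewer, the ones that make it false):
is true only for:
  r=False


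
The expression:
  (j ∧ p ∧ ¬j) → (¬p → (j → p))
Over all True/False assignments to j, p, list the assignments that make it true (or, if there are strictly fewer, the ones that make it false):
is always true.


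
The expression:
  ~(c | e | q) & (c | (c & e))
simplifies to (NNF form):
False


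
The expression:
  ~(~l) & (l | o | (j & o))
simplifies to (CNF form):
l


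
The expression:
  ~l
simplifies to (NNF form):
~l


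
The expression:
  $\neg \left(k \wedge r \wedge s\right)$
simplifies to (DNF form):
$\neg k \vee \neg r \vee \neg s$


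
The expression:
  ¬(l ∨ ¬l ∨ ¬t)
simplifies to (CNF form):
False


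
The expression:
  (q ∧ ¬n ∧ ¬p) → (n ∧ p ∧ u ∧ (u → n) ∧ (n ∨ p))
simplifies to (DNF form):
n ∨ p ∨ ¬q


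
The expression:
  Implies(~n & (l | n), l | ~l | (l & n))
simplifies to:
True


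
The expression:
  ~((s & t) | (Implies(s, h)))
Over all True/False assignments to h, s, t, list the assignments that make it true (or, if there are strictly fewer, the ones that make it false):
is true only for:
  h=False, s=True, t=False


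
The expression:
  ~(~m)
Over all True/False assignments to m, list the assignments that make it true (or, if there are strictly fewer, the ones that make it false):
is true only for:
  m=True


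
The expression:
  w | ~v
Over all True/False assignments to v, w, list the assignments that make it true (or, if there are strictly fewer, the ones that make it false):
is false only for:
  v=True, w=False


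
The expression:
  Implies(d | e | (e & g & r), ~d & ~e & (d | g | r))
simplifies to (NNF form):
~d & ~e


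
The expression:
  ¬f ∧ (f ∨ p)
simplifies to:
p ∧ ¬f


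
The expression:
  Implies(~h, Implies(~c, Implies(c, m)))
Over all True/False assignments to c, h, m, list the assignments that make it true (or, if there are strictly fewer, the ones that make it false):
is always true.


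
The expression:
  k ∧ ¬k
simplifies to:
False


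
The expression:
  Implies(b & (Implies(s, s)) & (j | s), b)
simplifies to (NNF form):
True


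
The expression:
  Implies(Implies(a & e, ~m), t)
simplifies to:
t | (a & e & m)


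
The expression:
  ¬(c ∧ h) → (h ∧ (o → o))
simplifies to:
h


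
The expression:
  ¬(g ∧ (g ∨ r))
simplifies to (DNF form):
¬g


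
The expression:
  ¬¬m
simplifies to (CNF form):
m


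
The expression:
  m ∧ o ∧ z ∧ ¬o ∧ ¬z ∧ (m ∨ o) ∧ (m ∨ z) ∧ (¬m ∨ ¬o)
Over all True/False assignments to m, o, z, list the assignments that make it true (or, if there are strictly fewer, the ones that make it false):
is never true.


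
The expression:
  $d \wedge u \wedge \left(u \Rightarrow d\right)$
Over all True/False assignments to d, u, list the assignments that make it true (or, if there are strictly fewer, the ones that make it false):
is true only for:
  d=True, u=True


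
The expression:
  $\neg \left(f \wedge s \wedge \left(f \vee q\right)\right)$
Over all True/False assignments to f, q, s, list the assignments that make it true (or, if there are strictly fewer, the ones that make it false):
is false only for:
  f=True, q=False, s=True;
  f=True, q=True, s=True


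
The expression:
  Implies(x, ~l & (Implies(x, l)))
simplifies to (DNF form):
~x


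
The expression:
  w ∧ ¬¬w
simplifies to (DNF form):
w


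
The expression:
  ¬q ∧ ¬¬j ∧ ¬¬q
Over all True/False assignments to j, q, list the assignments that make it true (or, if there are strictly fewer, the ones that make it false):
is never true.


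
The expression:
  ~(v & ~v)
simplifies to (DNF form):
True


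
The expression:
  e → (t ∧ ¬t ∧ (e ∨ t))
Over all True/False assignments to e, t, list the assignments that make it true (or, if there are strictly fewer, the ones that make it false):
is true only for:
  e=False, t=False;
  e=False, t=True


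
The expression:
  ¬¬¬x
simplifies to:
¬x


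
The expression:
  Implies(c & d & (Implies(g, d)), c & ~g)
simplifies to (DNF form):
~c | ~d | ~g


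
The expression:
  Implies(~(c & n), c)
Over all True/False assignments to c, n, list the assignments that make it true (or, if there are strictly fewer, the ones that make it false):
is true only for:
  c=True, n=False;
  c=True, n=True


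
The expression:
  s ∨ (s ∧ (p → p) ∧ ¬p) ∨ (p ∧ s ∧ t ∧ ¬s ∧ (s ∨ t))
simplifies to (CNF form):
s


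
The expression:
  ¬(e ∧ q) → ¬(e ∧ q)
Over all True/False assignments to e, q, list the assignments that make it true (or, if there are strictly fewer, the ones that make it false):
is always true.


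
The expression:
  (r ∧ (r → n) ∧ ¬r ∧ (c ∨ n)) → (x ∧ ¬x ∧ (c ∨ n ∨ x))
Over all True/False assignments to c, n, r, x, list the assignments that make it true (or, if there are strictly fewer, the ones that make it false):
is always true.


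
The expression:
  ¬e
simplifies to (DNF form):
¬e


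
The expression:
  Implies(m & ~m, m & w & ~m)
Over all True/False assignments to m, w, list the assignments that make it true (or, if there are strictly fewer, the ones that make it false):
is always true.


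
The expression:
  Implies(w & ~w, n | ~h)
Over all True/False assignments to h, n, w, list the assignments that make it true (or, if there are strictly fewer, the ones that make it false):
is always true.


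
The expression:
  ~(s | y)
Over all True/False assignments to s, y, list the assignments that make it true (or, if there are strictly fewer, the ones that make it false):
is true only for:
  s=False, y=False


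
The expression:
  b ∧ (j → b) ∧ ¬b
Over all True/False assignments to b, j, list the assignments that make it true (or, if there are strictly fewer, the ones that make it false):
is never true.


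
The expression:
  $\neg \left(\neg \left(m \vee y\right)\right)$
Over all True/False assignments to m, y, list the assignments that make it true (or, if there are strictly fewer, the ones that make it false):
is false only for:
  m=False, y=False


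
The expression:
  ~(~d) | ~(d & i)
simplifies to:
True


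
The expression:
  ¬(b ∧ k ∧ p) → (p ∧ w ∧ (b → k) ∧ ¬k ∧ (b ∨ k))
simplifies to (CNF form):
b ∧ k ∧ p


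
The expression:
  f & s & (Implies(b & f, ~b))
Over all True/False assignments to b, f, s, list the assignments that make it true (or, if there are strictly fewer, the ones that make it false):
is true only for:
  b=False, f=True, s=True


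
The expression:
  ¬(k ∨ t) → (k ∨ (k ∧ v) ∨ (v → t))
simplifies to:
k ∨ t ∨ ¬v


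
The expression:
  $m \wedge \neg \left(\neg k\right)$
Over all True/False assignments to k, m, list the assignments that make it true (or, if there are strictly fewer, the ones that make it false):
is true only for:
  k=True, m=True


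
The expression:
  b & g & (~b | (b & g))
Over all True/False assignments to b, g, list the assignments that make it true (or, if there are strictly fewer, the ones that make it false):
is true only for:
  b=True, g=True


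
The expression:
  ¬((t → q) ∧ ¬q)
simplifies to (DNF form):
q ∨ t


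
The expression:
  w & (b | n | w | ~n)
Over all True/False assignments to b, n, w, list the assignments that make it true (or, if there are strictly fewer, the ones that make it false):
is true only for:
  b=False, n=False, w=True;
  b=False, n=True, w=True;
  b=True, n=False, w=True;
  b=True, n=True, w=True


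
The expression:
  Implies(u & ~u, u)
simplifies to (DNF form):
True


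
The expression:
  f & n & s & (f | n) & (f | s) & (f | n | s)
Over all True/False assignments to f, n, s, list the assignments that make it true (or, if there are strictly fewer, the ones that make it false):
is true only for:
  f=True, n=True, s=True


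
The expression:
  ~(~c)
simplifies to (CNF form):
c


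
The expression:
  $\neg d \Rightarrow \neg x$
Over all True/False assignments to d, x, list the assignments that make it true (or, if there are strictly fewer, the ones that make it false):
is false only for:
  d=False, x=True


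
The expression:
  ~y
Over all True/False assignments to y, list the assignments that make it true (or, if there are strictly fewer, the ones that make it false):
is true only for:
  y=False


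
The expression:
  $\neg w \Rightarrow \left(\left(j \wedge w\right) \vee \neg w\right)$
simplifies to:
$\text{True}$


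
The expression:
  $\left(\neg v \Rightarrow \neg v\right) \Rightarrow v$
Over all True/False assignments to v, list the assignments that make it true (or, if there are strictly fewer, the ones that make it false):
is true only for:
  v=True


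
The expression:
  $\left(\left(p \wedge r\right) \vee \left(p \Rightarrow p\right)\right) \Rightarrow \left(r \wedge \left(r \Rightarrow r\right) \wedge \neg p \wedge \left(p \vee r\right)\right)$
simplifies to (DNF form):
$r \wedge \neg p$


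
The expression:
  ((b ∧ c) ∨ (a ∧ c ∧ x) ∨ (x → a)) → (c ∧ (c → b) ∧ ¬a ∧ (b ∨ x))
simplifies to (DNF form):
(x ∧ ¬a) ∨ (b ∧ c ∧ ¬a)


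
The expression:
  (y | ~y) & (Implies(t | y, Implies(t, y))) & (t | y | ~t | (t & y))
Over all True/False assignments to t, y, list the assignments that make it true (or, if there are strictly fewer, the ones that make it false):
is false only for:
  t=True, y=False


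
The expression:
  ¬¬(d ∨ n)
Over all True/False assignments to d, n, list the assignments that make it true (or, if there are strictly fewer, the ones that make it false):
is false only for:
  d=False, n=False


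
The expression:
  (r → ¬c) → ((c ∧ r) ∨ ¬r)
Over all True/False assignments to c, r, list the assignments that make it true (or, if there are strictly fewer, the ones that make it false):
is false only for:
  c=False, r=True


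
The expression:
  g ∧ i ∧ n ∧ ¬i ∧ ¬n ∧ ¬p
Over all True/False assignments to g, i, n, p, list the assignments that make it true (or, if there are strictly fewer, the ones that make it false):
is never true.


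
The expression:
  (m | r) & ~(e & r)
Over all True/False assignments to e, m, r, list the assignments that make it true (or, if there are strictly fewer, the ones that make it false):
is true only for:
  e=False, m=False, r=True;
  e=False, m=True, r=False;
  e=False, m=True, r=True;
  e=True, m=True, r=False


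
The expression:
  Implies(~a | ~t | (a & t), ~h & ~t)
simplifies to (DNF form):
~h & ~t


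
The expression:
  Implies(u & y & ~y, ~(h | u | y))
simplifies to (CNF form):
True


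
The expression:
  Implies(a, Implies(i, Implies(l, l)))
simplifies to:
True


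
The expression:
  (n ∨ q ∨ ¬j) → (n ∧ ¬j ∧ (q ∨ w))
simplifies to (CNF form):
(j ∨ n) ∧ (n ∨ ¬q) ∧ (¬j ∨ ¬n) ∧ (j ∨ q ∨ w)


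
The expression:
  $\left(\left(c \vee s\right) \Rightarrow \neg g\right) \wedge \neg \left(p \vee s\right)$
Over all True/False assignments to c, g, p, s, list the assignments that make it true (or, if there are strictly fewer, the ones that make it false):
is true only for:
  c=False, g=False, p=False, s=False;
  c=False, g=True, p=False, s=False;
  c=True, g=False, p=False, s=False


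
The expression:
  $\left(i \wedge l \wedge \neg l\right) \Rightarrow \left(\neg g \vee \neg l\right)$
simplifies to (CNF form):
$\text{True}$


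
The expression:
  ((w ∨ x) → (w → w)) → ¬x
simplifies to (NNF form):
¬x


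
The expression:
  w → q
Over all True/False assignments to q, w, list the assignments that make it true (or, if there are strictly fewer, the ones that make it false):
is false only for:
  q=False, w=True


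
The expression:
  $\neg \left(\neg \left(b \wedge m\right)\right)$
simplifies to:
$b \wedge m$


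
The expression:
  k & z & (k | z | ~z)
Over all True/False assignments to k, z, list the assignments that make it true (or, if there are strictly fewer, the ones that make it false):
is true only for:
  k=True, z=True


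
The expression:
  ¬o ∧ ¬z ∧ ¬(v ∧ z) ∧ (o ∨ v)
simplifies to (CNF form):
v ∧ ¬o ∧ ¬z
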